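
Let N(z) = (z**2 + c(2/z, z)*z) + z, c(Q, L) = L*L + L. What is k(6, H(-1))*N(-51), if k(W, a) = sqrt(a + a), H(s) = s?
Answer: -127500*I*sqrt(2) ≈ -1.8031e+5*I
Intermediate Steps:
k(W, a) = sqrt(2)*sqrt(a) (k(W, a) = sqrt(2*a) = sqrt(2)*sqrt(a))
c(Q, L) = L + L**2 (c(Q, L) = L**2 + L = L + L**2)
N(z) = z + z**2 + z**2*(1 + z) (N(z) = (z**2 + (z*(1 + z))*z) + z = (z**2 + z**2*(1 + z)) + z = z + z**2 + z**2*(1 + z))
k(6, H(-1))*N(-51) = (sqrt(2)*sqrt(-1))*(-51*(1 - 51 - 51*(1 - 51))) = (sqrt(2)*I)*(-51*(1 - 51 - 51*(-50))) = (I*sqrt(2))*(-51*(1 - 51 + 2550)) = (I*sqrt(2))*(-51*2500) = (I*sqrt(2))*(-127500) = -127500*I*sqrt(2)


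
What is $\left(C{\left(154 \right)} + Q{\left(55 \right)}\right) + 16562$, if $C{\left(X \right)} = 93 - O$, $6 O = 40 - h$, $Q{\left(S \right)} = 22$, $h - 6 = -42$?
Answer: $\frac{49993}{3} \approx 16664.0$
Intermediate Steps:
$h = -36$ ($h = 6 - 42 = -36$)
$O = \frac{38}{3}$ ($O = \frac{40 - -36}{6} = \frac{40 + 36}{6} = \frac{1}{6} \cdot 76 = \frac{38}{3} \approx 12.667$)
$C{\left(X \right)} = \frac{241}{3}$ ($C{\left(X \right)} = 93 - \frac{38}{3} = \frac{241}{3}$)
$\left(C{\left(154 \right)} + Q{\left(55 \right)}\right) + 16562 = \left(\frac{241}{3} + 22\right) + 16562 = \frac{307}{3} + 16562 = \frac{49993}{3}$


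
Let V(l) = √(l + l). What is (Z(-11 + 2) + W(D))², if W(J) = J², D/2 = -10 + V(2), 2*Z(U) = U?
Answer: 253009/4 ≈ 63252.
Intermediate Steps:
V(l) = √2*√l (V(l) = √(2*l) = √2*√l)
Z(U) = U/2
D = -16 (D = 2*(-10 + √2*√2) = 2*(-10 + 2) = 2*(-8) = -16)
(Z(-11 + 2) + W(D))² = ((-11 + 2)/2 + (-16)²)² = ((½)*(-9) + 256)² = (-9/2 + 256)² = (503/2)² = 253009/4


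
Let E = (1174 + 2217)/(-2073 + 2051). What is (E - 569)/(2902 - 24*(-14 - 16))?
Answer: -15909/79684 ≈ -0.19965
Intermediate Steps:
E = -3391/22 (E = 3391/(-22) = 3391*(-1/22) = -3391/22 ≈ -154.14)
(E - 569)/(2902 - 24*(-14 - 16)) = (-3391/22 - 569)/(2902 - 24*(-14 - 16)) = -15909/(22*(2902 - 24*(-30))) = -15909/(22*(2902 + 720)) = -15909/22/3622 = -15909/22*1/3622 = -15909/79684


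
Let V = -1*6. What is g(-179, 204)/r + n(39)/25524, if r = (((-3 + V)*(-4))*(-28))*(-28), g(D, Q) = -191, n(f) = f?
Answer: -104843/20010816 ≈ -0.0052393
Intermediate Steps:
V = -6
r = 28224 (r = (((-3 - 6)*(-4))*(-28))*(-28) = (-9*(-4)*(-28))*(-28) = (36*(-28))*(-28) = -1008*(-28) = 28224)
g(-179, 204)/r + n(39)/25524 = -191/28224 + 39/25524 = -191*1/28224 + 39*(1/25524) = -191/28224 + 13/8508 = -104843/20010816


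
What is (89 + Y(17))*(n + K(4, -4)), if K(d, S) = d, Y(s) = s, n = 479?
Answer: 51198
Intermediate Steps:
(89 + Y(17))*(n + K(4, -4)) = (89 + 17)*(479 + 4) = 106*483 = 51198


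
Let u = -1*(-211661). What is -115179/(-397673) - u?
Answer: -84171749674/397673 ≈ -2.1166e+5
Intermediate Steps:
u = 211661
-115179/(-397673) - u = -115179/(-397673) - 1*211661 = -115179*(-1/397673) - 211661 = 115179/397673 - 211661 = -84171749674/397673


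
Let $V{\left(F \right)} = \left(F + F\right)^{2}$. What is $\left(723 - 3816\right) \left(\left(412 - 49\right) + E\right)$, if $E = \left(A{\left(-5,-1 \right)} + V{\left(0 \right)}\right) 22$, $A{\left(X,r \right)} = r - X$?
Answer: $-1394943$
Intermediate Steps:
$V{\left(F \right)} = 4 F^{2}$ ($V{\left(F \right)} = \left(2 F\right)^{2} = 4 F^{2}$)
$E = 88$ ($E = \left(\left(-1 - -5\right) + 4 \cdot 0^{2}\right) 22 = \left(\left(-1 + 5\right) + 4 \cdot 0\right) 22 = \left(4 + 0\right) 22 = 4 \cdot 22 = 88$)
$\left(723 - 3816\right) \left(\left(412 - 49\right) + E\right) = \left(723 - 3816\right) \left(\left(412 - 49\right) + 88\right) = - 3093 \left(363 + 88\right) = \left(-3093\right) 451 = -1394943$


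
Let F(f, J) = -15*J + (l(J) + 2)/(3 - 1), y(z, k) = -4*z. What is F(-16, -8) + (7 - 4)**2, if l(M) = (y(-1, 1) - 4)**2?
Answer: 130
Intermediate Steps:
l(M) = 0 (l(M) = (-4*(-1) - 4)**2 = (4 - 4)**2 = 0**2 = 0)
F(f, J) = 1 - 15*J (F(f, J) = -15*J + (0 + 2)/(3 - 1) = -15*J + 2/2 = -15*J + 2*(1/2) = -15*J + 1 = 1 - 15*J)
F(-16, -8) + (7 - 4)**2 = (1 - 15*(-8)) + (7 - 4)**2 = (1 + 120) + 3**2 = 121 + 9 = 130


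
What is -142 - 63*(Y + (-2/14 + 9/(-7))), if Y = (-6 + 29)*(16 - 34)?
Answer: 26030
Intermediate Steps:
Y = -414 (Y = 23*(-18) = -414)
-142 - 63*(Y + (-2/14 + 9/(-7))) = -142 - 63*(-414 + (-2/14 + 9/(-7))) = -142 - 63*(-414 + (-2*1/14 + 9*(-1/7))) = -142 - 63*(-414 + (-1/7 - 9/7)) = -142 - 63*(-414 - 10/7) = -142 - 63*(-2908/7) = -142 + 26172 = 26030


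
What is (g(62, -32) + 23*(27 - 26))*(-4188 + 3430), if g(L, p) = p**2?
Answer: -793626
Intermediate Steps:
(g(62, -32) + 23*(27 - 26))*(-4188 + 3430) = ((-32)**2 + 23*(27 - 26))*(-4188 + 3430) = (1024 + 23*1)*(-758) = (1024 + 23)*(-758) = 1047*(-758) = -793626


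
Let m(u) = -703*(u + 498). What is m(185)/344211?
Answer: -12977/9303 ≈ -1.3949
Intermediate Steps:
m(u) = -350094 - 703*u (m(u) = -703*(498 + u) = -350094 - 703*u)
m(185)/344211 = (-350094 - 703*185)/344211 = (-350094 - 130055)*(1/344211) = -480149*1/344211 = -12977/9303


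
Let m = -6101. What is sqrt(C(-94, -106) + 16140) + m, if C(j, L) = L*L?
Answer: -6101 + 4*sqrt(1711) ≈ -5935.5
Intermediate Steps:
C(j, L) = L**2
sqrt(C(-94, -106) + 16140) + m = sqrt((-106)**2 + 16140) - 6101 = sqrt(11236 + 16140) - 6101 = sqrt(27376) - 6101 = 4*sqrt(1711) - 6101 = -6101 + 4*sqrt(1711)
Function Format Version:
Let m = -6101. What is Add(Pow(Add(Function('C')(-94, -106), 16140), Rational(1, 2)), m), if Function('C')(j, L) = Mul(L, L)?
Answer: Add(-6101, Mul(4, Pow(1711, Rational(1, 2)))) ≈ -5935.5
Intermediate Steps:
Function('C')(j, L) = Pow(L, 2)
Add(Pow(Add(Function('C')(-94, -106), 16140), Rational(1, 2)), m) = Add(Pow(Add(Pow(-106, 2), 16140), Rational(1, 2)), -6101) = Add(Pow(Add(11236, 16140), Rational(1, 2)), -6101) = Add(Pow(27376, Rational(1, 2)), -6101) = Add(Mul(4, Pow(1711, Rational(1, 2))), -6101) = Add(-6101, Mul(4, Pow(1711, Rational(1, 2))))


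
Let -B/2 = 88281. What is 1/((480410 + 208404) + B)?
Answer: 1/512252 ≈ 1.9522e-6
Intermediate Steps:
B = -176562 (B = -2*88281 = -176562)
1/((480410 + 208404) + B) = 1/((480410 + 208404) - 176562) = 1/(688814 - 176562) = 1/512252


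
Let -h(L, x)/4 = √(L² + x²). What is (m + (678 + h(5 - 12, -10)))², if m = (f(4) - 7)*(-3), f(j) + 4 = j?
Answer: 490985 - 5592*√149 ≈ 4.2273e+5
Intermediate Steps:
h(L, x) = -4*√(L² + x²)
f(j) = -4 + j
m = 21 (m = ((-4 + 4) - 7)*(-3) = (0 - 7)*(-3) = -7*(-3) = 21)
(m + (678 + h(5 - 12, -10)))² = (21 + (678 - 4*√((5 - 12)² + (-10)²)))² = (21 + (678 - 4*√((-7)² + 100)))² = (21 + (678 - 4*√(49 + 100)))² = (21 + (678 - 4*√149))² = (699 - 4*√149)²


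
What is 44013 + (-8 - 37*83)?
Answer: 40934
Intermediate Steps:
44013 + (-8 - 37*83) = 44013 + (-8 - 3071) = 44013 - 3079 = 40934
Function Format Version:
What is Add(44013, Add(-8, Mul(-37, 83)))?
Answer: 40934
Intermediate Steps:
Add(44013, Add(-8, Mul(-37, 83))) = Add(44013, Add(-8, -3071)) = Add(44013, -3079) = 40934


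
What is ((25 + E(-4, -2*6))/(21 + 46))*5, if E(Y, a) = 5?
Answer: 150/67 ≈ 2.2388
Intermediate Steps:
((25 + E(-4, -2*6))/(21 + 46))*5 = ((25 + 5)/(21 + 46))*5 = (30/67)*5 = 150/67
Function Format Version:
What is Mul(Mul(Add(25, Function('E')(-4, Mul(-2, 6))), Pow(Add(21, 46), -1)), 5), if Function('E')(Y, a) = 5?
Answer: Rational(150, 67) ≈ 2.2388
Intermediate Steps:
Mul(Mul(Add(25, Function('E')(-4, Mul(-2, 6))), Pow(Add(21, 46), -1)), 5) = Mul(Mul(Add(25, 5), Pow(Add(21, 46), -1)), 5) = Mul(Mul(30, Pow(67, -1)), 5) = Mul(Mul(30, Rational(1, 67)), 5) = Mul(Rational(30, 67), 5) = Rational(150, 67)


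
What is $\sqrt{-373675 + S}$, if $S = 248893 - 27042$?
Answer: $4 i \sqrt{9489} \approx 389.65 i$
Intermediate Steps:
$S = 221851$
$\sqrt{-373675 + S} = \sqrt{-373675 + 221851} = \sqrt{-151824} = 4 i \sqrt{9489}$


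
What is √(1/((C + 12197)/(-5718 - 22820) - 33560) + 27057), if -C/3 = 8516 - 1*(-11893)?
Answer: 2*√2481567800387026386/19153725 ≈ 164.49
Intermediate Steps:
C = -61227 (C = -3*(8516 - 1*(-11893)) = -3*(8516 + 11893) = -3*20409 = -61227)
√(1/((C + 12197)/(-5718 - 22820) - 33560) + 27057) = √(1/((-61227 + 12197)/(-5718 - 22820) - 33560) + 27057) = √(1/(-49030/(-28538) - 33560) + 27057) = √(1/(-49030*(-1/28538) - 33560) + 27057) = √(1/(24515/14269 - 33560) + 27057) = √(1/(-478843125/14269) + 27057) = √(-14269/478843125 + 27057) = √(12956058418856/478843125) = 2*√2481567800387026386/19153725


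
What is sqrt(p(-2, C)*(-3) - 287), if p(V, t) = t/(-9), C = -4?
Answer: I*sqrt(2595)/3 ≈ 16.98*I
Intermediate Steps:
p(V, t) = -t/9 (p(V, t) = t*(-1/9) = -t/9)
sqrt(p(-2, C)*(-3) - 287) = sqrt(-1/9*(-4)*(-3) - 287) = sqrt((4/9)*(-3) - 287) = sqrt(-4/3 - 287) = sqrt(-865/3) = I*sqrt(2595)/3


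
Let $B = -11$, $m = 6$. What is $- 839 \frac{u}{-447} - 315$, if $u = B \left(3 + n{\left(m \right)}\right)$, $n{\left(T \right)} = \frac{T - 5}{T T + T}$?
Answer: $- \frac{7085893}{18774} \approx -377.43$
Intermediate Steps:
$n{\left(T \right)} = \frac{-5 + T}{T + T^{2}}$ ($n{\left(T \right)} = \frac{-5 + T}{T^{2} + T} = \frac{-5 + T}{T + T^{2}}$)
$u = - \frac{1397}{42}$ ($u = - 11 \left(3 + \frac{-5 + 6}{6 \left(1 + 6\right)}\right) = - 11 \left(3 + \frac{1}{6} \cdot \frac{1}{7} \cdot 1\right) = - 11 \left(3 + \frac{1}{42}\right) = \left(-11\right) \frac{127}{42} = - \frac{1397}{42} \approx -33.262$)
$- 839 \frac{u}{-447} - 315 = - 839 \left(- \frac{1397}{42 \left(-447\right)}\right) - 315 = - 839 \left(\left(- \frac{1397}{42}\right) \left(- \frac{1}{447}\right)\right) - 315 = \left(-839\right) \frac{1397}{18774} - 315 = - \frac{1172083}{18774} - 315 = - \frac{7085893}{18774}$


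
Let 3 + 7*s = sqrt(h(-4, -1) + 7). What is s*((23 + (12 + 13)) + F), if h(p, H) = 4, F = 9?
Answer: -171/7 + 57*sqrt(11)/7 ≈ 2.5782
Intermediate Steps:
s = -3/7 + sqrt(11)/7 (s = -3/7 + sqrt(4 + 7)/7 = -3/7 + sqrt(11)/7 ≈ 0.045232)
s*((23 + (12 + 13)) + F) = (-3/7 + sqrt(11)/7)*((23 + (12 + 13)) + 9) = (-3/7 + sqrt(11)/7)*((23 + 25) + 9) = (-3/7 + sqrt(11)/7)*(48 + 9) = (-3/7 + sqrt(11)/7)*57 = -171/7 + 57*sqrt(11)/7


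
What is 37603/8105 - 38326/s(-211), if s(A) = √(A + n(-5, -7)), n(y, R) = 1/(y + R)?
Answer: 37603/8105 + 76652*I*√7599/2533 ≈ 4.6395 + 2637.9*I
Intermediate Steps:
n(y, R) = 1/(R + y)
s(A) = √(-1/12 + A) (s(A) = √(A + 1/(-7 - 5)) = √(A + 1/(-12)) = √(A - 1/12) = √(-1/12 + A))
37603/8105 - 38326/s(-211) = 37603/8105 - 38326*6/√(-3 + 36*(-211)) = 37603*(1/8105) - 38326*6/√(-3 - 7596) = 37603/8105 - 38326*(-2*I*√7599/2533) = 37603/8105 - (-76652)*I*√7599/2533 = 37603/8105 + 76652*I*√7599/2533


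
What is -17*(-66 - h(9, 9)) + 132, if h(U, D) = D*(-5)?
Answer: 489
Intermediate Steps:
h(U, D) = -5*D
-17*(-66 - h(9, 9)) + 132 = -17*(-66 - (-5)*9) + 132 = -17*(-66 - 1*(-45)) + 132 = -17*(-66 + 45) + 132 = -17*(-21) + 132 = 357 + 132 = 489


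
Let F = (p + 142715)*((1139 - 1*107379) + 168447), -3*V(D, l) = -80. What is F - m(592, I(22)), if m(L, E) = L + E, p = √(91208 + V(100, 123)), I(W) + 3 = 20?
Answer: 8877871396 + 124414*√205278/3 ≈ 8.8967e+9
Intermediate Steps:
V(D, l) = 80/3 (V(D, l) = -⅓*(-80) = 80/3)
I(W) = 17 (I(W) = -3 + 20 = 17)
p = 2*√205278/3 (p = √(91208 + 80/3) = √(273704/3) = 2*√205278/3 ≈ 302.05)
m(L, E) = E + L
F = 8877872005 + 124414*√205278/3 (F = (2*√205278/3 + 142715)*((1139 - 1*107379) + 168447) = (142715 + 2*√205278/3)*((1139 - 107379) + 168447) = (142715 + 2*√205278/3)*(-106240 + 168447) = (142715 + 2*√205278/3)*62207 = 8877872005 + 124414*√205278/3 ≈ 8.8967e+9)
F - m(592, I(22)) = (8877872005 + 124414*√205278/3) - (17 + 592) = (8877872005 + 124414*√205278/3) - 1*609 = (8877872005 + 124414*√205278/3) - 609 = 8877871396 + 124414*√205278/3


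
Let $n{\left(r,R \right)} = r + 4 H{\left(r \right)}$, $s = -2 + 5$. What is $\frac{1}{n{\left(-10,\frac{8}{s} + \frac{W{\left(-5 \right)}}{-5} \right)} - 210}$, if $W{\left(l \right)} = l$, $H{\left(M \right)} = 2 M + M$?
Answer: $- \frac{1}{340} \approx -0.0029412$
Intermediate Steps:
$H{\left(M \right)} = 3 M$
$s = 3$
$n{\left(r,R \right)} = 13 r$ ($n{\left(r,R \right)} = r + 4 \cdot 3 r = r + 12 r = 13 r$)
$\frac{1}{n{\left(-10,\frac{8}{s} + \frac{W{\left(-5 \right)}}{-5} \right)} - 210} = \frac{1}{13 \left(-10\right) - 210} = \frac{1}{-130 - 210} = \frac{1}{-340} = - \frac{1}{340}$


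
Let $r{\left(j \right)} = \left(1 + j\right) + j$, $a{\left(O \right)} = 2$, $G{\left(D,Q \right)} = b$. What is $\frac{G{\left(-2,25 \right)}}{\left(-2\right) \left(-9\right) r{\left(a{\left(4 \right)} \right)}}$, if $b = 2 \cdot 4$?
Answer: $\frac{4}{45} \approx 0.088889$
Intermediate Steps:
$b = 8$
$G{\left(D,Q \right)} = 8$
$r{\left(j \right)} = 1 + 2 j$
$\frac{G{\left(-2,25 \right)}}{\left(-2\right) \left(-9\right) r{\left(a{\left(4 \right)} \right)}} = \frac{8}{\left(-2\right) \left(-9\right) \left(1 + 2 \cdot 2\right)} = \frac{8}{18 \left(1 + 4\right)} = \frac{8}{18 \cdot 5} = \frac{8}{90} = 8 \cdot \frac{1}{90} = \frac{4}{45}$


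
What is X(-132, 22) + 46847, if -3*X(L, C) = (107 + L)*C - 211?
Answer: 141302/3 ≈ 47101.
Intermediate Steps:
X(L, C) = 211/3 - C*(107 + L)/3 (X(L, C) = -((107 + L)*C - 211)/3 = -(C*(107 + L) - 211)/3 = -(-211 + C*(107 + L))/3 = 211/3 - C*(107 + L)/3)
X(-132, 22) + 46847 = (211/3 - 107/3*22 - ⅓*22*(-132)) + 46847 = (211/3 - 2354/3 + 968) + 46847 = 761/3 + 46847 = 141302/3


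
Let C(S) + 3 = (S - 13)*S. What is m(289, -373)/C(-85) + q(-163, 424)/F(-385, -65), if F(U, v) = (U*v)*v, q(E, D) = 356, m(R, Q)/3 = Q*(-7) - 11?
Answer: 1153155508/1231355125 ≈ 0.93649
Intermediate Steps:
C(S) = -3 + S*(-13 + S) (C(S) = -3 + (S - 13)*S = -3 + (-13 + S)*S = -3 + S*(-13 + S))
m(R, Q) = -33 - 21*Q (m(R, Q) = 3*(Q*(-7) - 11) = 3*(-7*Q - 11) = 3*(-11 - 7*Q) = -33 - 21*Q)
F(U, v) = U*v²
m(289, -373)/C(-85) + q(-163, 424)/F(-385, -65) = (-33 - 21*(-373))/(-3 + (-85)² - 13*(-85)) + 356/((-385*(-65)²)) = (-33 + 7833)/(-3 + 7225 + 1105) + 356/((-385*4225)) = 7800/8327 + 356/(-1626625) = 7800*(1/8327) + 356*(-1/1626625) = 7800/8327 - 356/1626625 = 1153155508/1231355125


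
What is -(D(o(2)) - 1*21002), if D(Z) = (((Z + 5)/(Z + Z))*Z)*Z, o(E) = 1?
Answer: 20999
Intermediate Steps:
D(Z) = Z*(5/2 + Z/2) (D(Z) = (((5 + Z)/((2*Z)))*Z)*Z = (((5 + Z)*(1/(2*Z)))*Z)*Z = (((5 + Z)/(2*Z))*Z)*Z = (5/2 + Z/2)*Z = Z*(5/2 + Z/2))
-(D(o(2)) - 1*21002) = -((1/2)*1*(5 + 1) - 1*21002) = -((1/2)*1*6 - 21002) = -(3 - 21002) = -1*(-20999) = 20999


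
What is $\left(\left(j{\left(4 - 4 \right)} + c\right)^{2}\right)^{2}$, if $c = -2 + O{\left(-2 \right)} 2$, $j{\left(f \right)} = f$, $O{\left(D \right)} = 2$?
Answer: $16$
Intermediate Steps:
$c = 2$ ($c = -2 + 2 \cdot 2 = -2 + 4 = 2$)
$\left(\left(j{\left(4 - 4 \right)} + c\right)^{2}\right)^{2} = \left(\left(\left(4 - 4\right) + 2\right)^{2}\right)^{2} = \left(\left(0 + 2\right)^{2}\right)^{2} = \left(2^{2}\right)^{2} = 4^{2} = 16$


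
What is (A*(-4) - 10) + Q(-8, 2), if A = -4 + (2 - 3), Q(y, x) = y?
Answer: 2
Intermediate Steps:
A = -5 (A = -4 - 1 = -5)
(A*(-4) - 10) + Q(-8, 2) = (-5*(-4) - 10) - 8 = (20 - 10) - 8 = 10 - 8 = 2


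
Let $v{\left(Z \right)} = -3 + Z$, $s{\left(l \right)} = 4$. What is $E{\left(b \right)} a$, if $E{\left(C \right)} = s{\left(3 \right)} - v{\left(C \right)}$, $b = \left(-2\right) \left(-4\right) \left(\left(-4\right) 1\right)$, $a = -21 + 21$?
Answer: $0$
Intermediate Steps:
$a = 0$
$b = -32$ ($b = 8 \left(-4\right) = -32$)
$E{\left(C \right)} = 7 - C$ ($E{\left(C \right)} = 4 - \left(-3 + C\right) = 7 - C$)
$E{\left(b \right)} a = \left(7 - -32\right) 0 = \left(7 + 32\right) 0 = 39 \cdot 0 = 0$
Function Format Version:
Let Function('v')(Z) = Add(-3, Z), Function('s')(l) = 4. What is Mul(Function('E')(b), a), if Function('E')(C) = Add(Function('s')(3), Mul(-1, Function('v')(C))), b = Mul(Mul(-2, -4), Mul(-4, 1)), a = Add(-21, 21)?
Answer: 0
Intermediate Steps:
a = 0
b = -32 (b = Mul(8, -4) = -32)
Function('E')(C) = Add(7, Mul(-1, C)) (Function('E')(C) = Add(4, Mul(-1, Add(-3, C))) = Add(4, Add(3, Mul(-1, C))) = Add(7, Mul(-1, C)))
Mul(Function('E')(b), a) = Mul(Add(7, Mul(-1, -32)), 0) = Mul(Add(7, 32), 0) = Mul(39, 0) = 0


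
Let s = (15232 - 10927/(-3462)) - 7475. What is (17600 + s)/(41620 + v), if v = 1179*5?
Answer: 87796861/164496930 ≈ 0.53373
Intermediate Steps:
v = 5895
s = 26865661/3462 (s = (15232 - 10927*(-1/3462)) - 7475 = (15232 + 10927/3462) - 7475 = 52744111/3462 - 7475 = 26865661/3462 ≈ 7760.2)
(17600 + s)/(41620 + v) = (17600 + 26865661/3462)/(41620 + 5895) = (87796861/3462)/47515 = (87796861/3462)*(1/47515) = 87796861/164496930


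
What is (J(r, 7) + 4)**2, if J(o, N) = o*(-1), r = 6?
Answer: 4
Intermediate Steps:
J(o, N) = -o
(J(r, 7) + 4)**2 = (-1*6 + 4)**2 = (-6 + 4)**2 = (-2)**2 = 4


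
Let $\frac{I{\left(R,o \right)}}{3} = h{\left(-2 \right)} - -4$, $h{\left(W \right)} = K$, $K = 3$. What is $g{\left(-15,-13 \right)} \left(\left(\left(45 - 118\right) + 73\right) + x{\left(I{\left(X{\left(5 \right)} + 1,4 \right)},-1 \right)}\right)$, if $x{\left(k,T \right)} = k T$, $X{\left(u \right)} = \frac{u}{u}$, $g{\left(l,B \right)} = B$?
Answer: $273$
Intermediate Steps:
$h{\left(W \right)} = 3$
$X{\left(u \right)} = 1$
$I{\left(R,o \right)} = 21$ ($I{\left(R,o \right)} = 3 \left(3 - -4\right) = 3 \left(3 + 4\right) = 3 \cdot 7 = 21$)
$x{\left(k,T \right)} = T k$
$g{\left(-15,-13 \right)} \left(\left(\left(45 - 118\right) + 73\right) + x{\left(I{\left(X{\left(5 \right)} + 1,4 \right)},-1 \right)}\right) = - 13 \left(\left(\left(45 - 118\right) + 73\right) - 21\right) = - 13 \left(\left(-73 + 73\right) - 21\right) = - 13 \left(0 - 21\right) = \left(-13\right) \left(-21\right) = 273$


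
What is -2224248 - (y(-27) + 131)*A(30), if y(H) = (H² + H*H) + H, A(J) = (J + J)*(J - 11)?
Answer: -4004928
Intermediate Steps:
A(J) = 2*J*(-11 + J) (A(J) = (2*J)*(-11 + J) = 2*J*(-11 + J))
y(H) = H + 2*H² (y(H) = (H² + H²) + H = 2*H² + H = H + 2*H²)
-2224248 - (y(-27) + 131)*A(30) = -2224248 - (-27*(1 + 2*(-27)) + 131)*2*30*(-11 + 30) = -2224248 - (-27*(1 - 54) + 131)*2*30*19 = -2224248 - (-27*(-53) + 131)*1140 = -2224248 - (1431 + 131)*1140 = -2224248 - 1562*1140 = -2224248 - 1*1780680 = -2224248 - 1780680 = -4004928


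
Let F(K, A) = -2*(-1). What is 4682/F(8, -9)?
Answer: 2341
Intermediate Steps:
F(K, A) = 2
4682/F(8, -9) = 4682/2 = 4682*(½) = 2341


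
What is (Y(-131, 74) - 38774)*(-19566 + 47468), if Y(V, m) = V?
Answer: -1085527310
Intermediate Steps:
(Y(-131, 74) - 38774)*(-19566 + 47468) = (-131 - 38774)*(-19566 + 47468) = -38905*27902 = -1085527310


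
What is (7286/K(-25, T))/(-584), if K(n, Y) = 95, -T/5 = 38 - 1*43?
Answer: -3643/27740 ≈ -0.13133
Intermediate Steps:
T = 25 (T = -5*(38 - 1*43) = -5*(38 - 43) = -5*(-5) = 25)
(7286/K(-25, T))/(-584) = (7286/95)/(-584) = (7286*(1/95))*(-1/584) = (7286/95)*(-1/584) = -3643/27740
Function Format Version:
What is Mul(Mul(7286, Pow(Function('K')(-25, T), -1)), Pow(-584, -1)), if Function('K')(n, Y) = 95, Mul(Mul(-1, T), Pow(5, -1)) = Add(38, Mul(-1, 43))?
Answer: Rational(-3643, 27740) ≈ -0.13133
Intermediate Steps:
T = 25 (T = Mul(-5, Add(38, Mul(-1, 43))) = Mul(-5, Add(38, -43)) = Mul(-5, -5) = 25)
Mul(Mul(7286, Pow(Function('K')(-25, T), -1)), Pow(-584, -1)) = Mul(Mul(7286, Pow(95, -1)), Pow(-584, -1)) = Mul(Mul(7286, Rational(1, 95)), Rational(-1, 584)) = Mul(Rational(7286, 95), Rational(-1, 584)) = Rational(-3643, 27740)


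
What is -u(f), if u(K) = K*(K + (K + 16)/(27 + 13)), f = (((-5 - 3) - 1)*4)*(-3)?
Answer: -59994/5 ≈ -11999.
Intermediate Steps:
f = 108 (f = ((-8 - 1)*4)*(-3) = -9*4*(-3) = -36*(-3) = 108)
u(K) = K*(2/5 + 41*K/40) (u(K) = K*(K + (16 + K)/40) = K*(K + (16 + K)*(1/40)) = K*(K + (2/5 + K/40)) = K*(2/5 + 41*K/40))
-u(f) = -108*(16 + 41*108)/40 = -108*(16 + 4428)/40 = -108*4444/40 = -1*59994/5 = -59994/5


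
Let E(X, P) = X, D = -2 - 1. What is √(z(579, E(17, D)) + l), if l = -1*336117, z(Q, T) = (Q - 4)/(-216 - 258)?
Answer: I*√75517695642/474 ≈ 579.76*I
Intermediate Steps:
D = -3
z(Q, T) = 2/237 - Q/474 (z(Q, T) = (-4 + Q)/(-474) = (-4 + Q)*(-1/474) = 2/237 - Q/474)
l = -336117
√(z(579, E(17, D)) + l) = √((2/237 - 1/474*579) - 336117) = √((2/237 - 193/158) - 336117) = √(-575/474 - 336117) = √(-159320033/474) = I*√75517695642/474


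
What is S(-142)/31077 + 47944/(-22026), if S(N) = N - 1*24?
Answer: -248935334/114083667 ≈ -2.1820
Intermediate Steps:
S(N) = -24 + N (S(N) = N - 24 = -24 + N)
S(-142)/31077 + 47944/(-22026) = (-24 - 142)/31077 + 47944/(-22026) = -166*1/31077 + 47944*(-1/22026) = -166/31077 - 23972/11013 = -248935334/114083667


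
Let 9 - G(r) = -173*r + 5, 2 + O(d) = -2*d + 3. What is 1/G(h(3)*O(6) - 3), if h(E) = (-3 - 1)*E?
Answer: 1/22321 ≈ 4.4801e-5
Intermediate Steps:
O(d) = 1 - 2*d (O(d) = -2 + (-2*d + 3) = -2 + (3 - 2*d) = 1 - 2*d)
h(E) = -4*E
G(r) = 4 + 173*r (G(r) = 9 - (-173*r + 5) = 9 - (5 - 173*r) = 9 + (-5 + 173*r) = 4 + 173*r)
1/G(h(3)*O(6) - 3) = 1/(4 + 173*((-4*3)*(1 - 2*6) - 3)) = 1/(4 + 173*(-12*(1 - 12) - 3)) = 1/(4 + 173*(-12*(-11) - 3)) = 1/(4 + 173*(132 - 3)) = 1/(4 + 173*129) = 1/(4 + 22317) = 1/22321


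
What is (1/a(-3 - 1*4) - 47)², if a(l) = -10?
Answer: 221841/100 ≈ 2218.4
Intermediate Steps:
(1/a(-3 - 1*4) - 47)² = (1/(-10) - 47)² = (-⅒ - 47)² = (-471/10)² = 221841/100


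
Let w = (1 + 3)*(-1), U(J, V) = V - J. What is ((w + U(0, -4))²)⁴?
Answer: 16777216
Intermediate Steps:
w = -4 (w = 4*(-1) = -4)
((w + U(0, -4))²)⁴ = ((-4 + (-4 - 1*0))²)⁴ = ((-4 + (-4 + 0))²)⁴ = ((-4 - 4)²)⁴ = ((-8)²)⁴ = 64⁴ = 16777216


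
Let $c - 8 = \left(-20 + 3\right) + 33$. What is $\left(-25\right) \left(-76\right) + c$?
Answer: $1924$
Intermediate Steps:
$c = 24$ ($c = 8 + \left(\left(-20 + 3\right) + 33\right) = 8 + \left(-17 + 33\right) = 8 + 16 = 24$)
$\left(-25\right) \left(-76\right) + c = \left(-25\right) \left(-76\right) + 24 = 1900 + 24 = 1924$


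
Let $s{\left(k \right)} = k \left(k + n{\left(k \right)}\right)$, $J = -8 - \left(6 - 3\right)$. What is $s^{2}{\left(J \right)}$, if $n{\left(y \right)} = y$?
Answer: $58564$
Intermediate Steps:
$J = -11$ ($J = -8 - \left(6 - 3\right) = -8 - 3 = -11$)
$s{\left(k \right)} = 2 k^{2}$ ($s{\left(k \right)} = k \left(k + k\right) = k 2 k = 2 k^{2}$)
$s^{2}{\left(J \right)} = \left(2 \left(-11\right)^{2}\right)^{2} = \left(2 \cdot 121\right)^{2} = 242^{2} = 58564$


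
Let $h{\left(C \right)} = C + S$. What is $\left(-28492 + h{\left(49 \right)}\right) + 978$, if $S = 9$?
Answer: $-27456$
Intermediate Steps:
$h{\left(C \right)} = 9 + C$ ($h{\left(C \right)} = C + 9 = 9 + C$)
$\left(-28492 + h{\left(49 \right)}\right) + 978 = \left(-28492 + \left(9 + 49\right)\right) + 978 = \left(-28492 + 58\right) + 978 = -28434 + 978 = -27456$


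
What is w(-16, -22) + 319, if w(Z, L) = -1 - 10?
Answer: 308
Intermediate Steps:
w(Z, L) = -11
w(-16, -22) + 319 = -11 + 319 = 308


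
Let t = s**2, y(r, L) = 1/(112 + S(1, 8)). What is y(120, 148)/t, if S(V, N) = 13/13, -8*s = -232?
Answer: 1/95033 ≈ 1.0523e-5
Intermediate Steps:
s = 29 (s = -1/8*(-232) = 29)
S(V, N) = 1 (S(V, N) = 13*(1/13) = 1)
y(r, L) = 1/113 (y(r, L) = 1/(112 + 1) = 1/113)
t = 841 (t = 29**2 = 841)
y(120, 148)/t = (1/113)/841 = (1/113)*(1/841) = 1/95033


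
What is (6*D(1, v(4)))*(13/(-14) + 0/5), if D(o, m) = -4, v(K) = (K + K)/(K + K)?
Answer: 156/7 ≈ 22.286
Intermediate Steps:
v(K) = 1 (v(K) = (2*K)/((2*K)) = (2*K)*(1/(2*K)) = 1)
(6*D(1, v(4)))*(13/(-14) + 0/5) = (6*(-4))*(13/(-14) + 0/5) = -24*(13*(-1/14) + 0*(⅕)) = -24*(-13/14 + 0) = -24*(-13/14) = 156/7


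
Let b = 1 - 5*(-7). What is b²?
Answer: 1296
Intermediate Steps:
b = 36 (b = 1 + 35 = 36)
b² = 36² = 1296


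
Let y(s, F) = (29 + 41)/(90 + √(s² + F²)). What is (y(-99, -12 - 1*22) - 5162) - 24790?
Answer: -85579164/2857 + 70*√10957/2857 ≈ -29952.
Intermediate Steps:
y(s, F) = 70/(90 + √(F² + s²))
(y(-99, -12 - 1*22) - 5162) - 24790 = (70/(90 + √((-12 - 1*22)² + (-99)²)) - 5162) - 24790 = (70/(90 + √((-12 - 22)² + 9801)) - 5162) - 24790 = (70/(90 + √((-34)² + 9801)) - 5162) - 24790 = (70/(90 + √(1156 + 9801)) - 5162) - 24790 = (70/(90 + √10957) - 5162) - 24790 = (-5162 + 70/(90 + √10957)) - 24790 = -29952 + 70/(90 + √10957)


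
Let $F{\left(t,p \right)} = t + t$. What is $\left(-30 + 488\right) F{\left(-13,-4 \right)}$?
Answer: $-11908$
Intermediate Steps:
$F{\left(t,p \right)} = 2 t$
$\left(-30 + 488\right) F{\left(-13,-4 \right)} = \left(-30 + 488\right) 2 \left(-13\right) = 458 \left(-26\right) = -11908$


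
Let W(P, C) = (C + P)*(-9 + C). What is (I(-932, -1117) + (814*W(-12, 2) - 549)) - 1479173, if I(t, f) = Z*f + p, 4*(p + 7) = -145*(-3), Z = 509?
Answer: -7964773/4 ≈ -1.9912e+6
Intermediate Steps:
W(P, C) = (-9 + C)*(C + P)
p = 407/4 (p = -7 + (-145*(-3))/4 = -7 + (¼)*435 = -7 + 435/4 = 407/4 ≈ 101.75)
I(t, f) = 407/4 + 509*f (I(t, f) = 509*f + 407/4 = 407/4 + 509*f)
(I(-932, -1117) + (814*W(-12, 2) - 549)) - 1479173 = ((407/4 + 509*(-1117)) + (814*(2² - 9*2 - 9*(-12) + 2*(-12)) - 549)) - 1479173 = ((407/4 - 568553) + (814*(4 - 18 + 108 - 24) - 549)) - 1479173 = (-2273805/4 + (814*70 - 549)) - 1479173 = (-2273805/4 + (56980 - 549)) - 1479173 = (-2273805/4 + 56431) - 1479173 = -2048081/4 - 1479173 = -7964773/4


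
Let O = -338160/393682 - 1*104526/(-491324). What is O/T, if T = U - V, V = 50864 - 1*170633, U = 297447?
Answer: -10416343259/6725014827607424 ≈ -1.5489e-6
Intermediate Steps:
V = -119769 (V = 50864 - 170633 = -119769)
O = -31249029777/48356353742 (O = -338160*1/393682 - 104526*(-1/491324) = -169080/196841 + 52263/245662 = -31249029777/48356353742 ≈ -0.64622)
T = 417216 (T = 297447 - 1*(-119769) = 297447 + 119769 = 417216)
O/T = -31249029777/48356353742/417216 = -31249029777/48356353742*1/417216 = -10416343259/6725014827607424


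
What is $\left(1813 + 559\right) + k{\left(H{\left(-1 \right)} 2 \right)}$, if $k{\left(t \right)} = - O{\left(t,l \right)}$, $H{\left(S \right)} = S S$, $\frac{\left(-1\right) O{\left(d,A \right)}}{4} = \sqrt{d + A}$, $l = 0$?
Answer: $2372 + 4 \sqrt{2} \approx 2377.7$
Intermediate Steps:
$O{\left(d,A \right)} = - 4 \sqrt{A + d}$ ($O{\left(d,A \right)} = - 4 \sqrt{d + A} = - 4 \sqrt{A + d}$)
$H{\left(S \right)} = S^{2}$
$k{\left(t \right)} = 4 \sqrt{t}$ ($k{\left(t \right)} = - \left(-4\right) \sqrt{0 + t} = - \left(-4\right) \sqrt{t} = 4 \sqrt{t}$)
$\left(1813 + 559\right) + k{\left(H{\left(-1 \right)} 2 \right)} = \left(1813 + 559\right) + 4 \sqrt{\left(-1\right)^{2} \cdot 2} = 2372 + 4 \sqrt{1 \cdot 2} = 2372 + 4 \sqrt{2}$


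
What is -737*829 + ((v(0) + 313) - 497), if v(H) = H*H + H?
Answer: -611157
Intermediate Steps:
v(H) = H + H² (v(H) = H² + H = H + H²)
-737*829 + ((v(0) + 313) - 497) = -737*829 + ((0*(1 + 0) + 313) - 497) = -610973 + ((0*1 + 313) - 497) = -610973 + ((0 + 313) - 497) = -610973 + (313 - 497) = -610973 - 184 = -611157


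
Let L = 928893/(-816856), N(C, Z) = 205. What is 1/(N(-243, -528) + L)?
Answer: 816856/166526587 ≈ 0.0049053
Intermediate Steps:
L = -928893/816856 (L = 928893*(-1/816856) = -928893/816856 ≈ -1.1372)
1/(N(-243, -528) + L) = 1/(205 - 928893/816856) = 1/(166526587/816856) = 816856/166526587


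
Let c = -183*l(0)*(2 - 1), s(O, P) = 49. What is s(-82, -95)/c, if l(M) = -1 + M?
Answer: 49/183 ≈ 0.26776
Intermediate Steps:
c = 183 (c = -183*(-1 + 0)*(2 - 1) = -(-183) = -183*(-1) = 183)
s(-82, -95)/c = 49/183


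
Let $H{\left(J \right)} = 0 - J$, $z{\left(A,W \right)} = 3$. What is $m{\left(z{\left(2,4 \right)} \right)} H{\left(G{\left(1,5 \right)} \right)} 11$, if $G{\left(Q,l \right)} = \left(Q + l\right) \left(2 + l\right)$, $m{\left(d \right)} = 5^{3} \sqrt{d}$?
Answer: $- 57750 \sqrt{3} \approx -1.0003 \cdot 10^{5}$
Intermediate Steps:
$m{\left(d \right)} = 125 \sqrt{d}$
$G{\left(Q,l \right)} = \left(2 + l\right) \left(Q + l\right)$
$H{\left(J \right)} = - J$
$m{\left(z{\left(2,4 \right)} \right)} H{\left(G{\left(1,5 \right)} \right)} 11 = 125 \sqrt{3} \left(- (5^{2} + 2 \cdot 1 + 2 \cdot 5 + 1 \cdot 5)\right) 11 = 125 \sqrt{3} \left(- (25 + 2 + 10 + 5)\right) 11 = 125 \sqrt{3} \left(\left(-1\right) 42\right) 11 = 125 \sqrt{3} \left(-42\right) 11 = - 5250 \sqrt{3} \cdot 11 = - 57750 \sqrt{3}$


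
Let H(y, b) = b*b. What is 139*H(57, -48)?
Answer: 320256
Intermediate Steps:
H(y, b) = b**2
139*H(57, -48) = 139*(-48)**2 = 139*2304 = 320256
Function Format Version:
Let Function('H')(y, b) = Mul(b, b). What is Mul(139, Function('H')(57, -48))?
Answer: 320256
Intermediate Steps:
Function('H')(y, b) = Pow(b, 2)
Mul(139, Function('H')(57, -48)) = Mul(139, Pow(-48, 2)) = Mul(139, 2304) = 320256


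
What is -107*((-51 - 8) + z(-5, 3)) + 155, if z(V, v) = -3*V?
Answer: 4863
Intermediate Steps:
-107*((-51 - 8) + z(-5, 3)) + 155 = -107*((-51 - 8) - 3*(-5)) + 155 = -107*(-59 + 15) + 155 = -107*(-44) + 155 = 4708 + 155 = 4863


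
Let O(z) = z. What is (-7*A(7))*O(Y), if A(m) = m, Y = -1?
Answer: 49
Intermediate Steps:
(-7*A(7))*O(Y) = -7*7*(-1) = -49*(-1) = 49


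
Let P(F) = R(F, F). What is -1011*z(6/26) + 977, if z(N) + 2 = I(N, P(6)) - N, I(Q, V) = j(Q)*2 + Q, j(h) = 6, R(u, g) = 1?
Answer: -9133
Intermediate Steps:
P(F) = 1
I(Q, V) = 12 + Q (I(Q, V) = 6*2 + Q = 12 + Q)
z(N) = 10 (z(N) = -2 + ((12 + N) - N) = -2 + 12 = 10)
-1011*z(6/26) + 977 = -1011*10 + 977 = -10110 + 977 = -9133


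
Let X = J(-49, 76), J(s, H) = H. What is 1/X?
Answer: 1/76 ≈ 0.013158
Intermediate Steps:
X = 76
1/X = 1/76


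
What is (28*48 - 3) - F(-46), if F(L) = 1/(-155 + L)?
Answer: 269542/201 ≈ 1341.0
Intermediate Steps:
(28*48 - 3) - F(-46) = (28*48 - 3) - 1/(-155 - 46) = (1344 - 3) - 1/(-201) = 1341 - 1*(-1/201) = 1341 + 1/201 = 269542/201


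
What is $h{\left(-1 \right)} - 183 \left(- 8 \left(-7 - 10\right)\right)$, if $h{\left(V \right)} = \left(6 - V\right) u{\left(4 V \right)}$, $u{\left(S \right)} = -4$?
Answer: $-24916$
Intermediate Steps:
$h{\left(V \right)} = -24 + 4 V$ ($h{\left(V \right)} = \left(6 - V\right) \left(-4\right) = -24 + 4 V$)
$h{\left(-1 \right)} - 183 \left(- 8 \left(-7 - 10\right)\right) = \left(-24 + 4 \left(-1\right)\right) - 183 \left(- 8 \left(-7 - 10\right)\right) = \left(-24 - 4\right) - 183 \left(\left(-8\right) \left(-17\right)\right) = -28 - 24888 = -24916$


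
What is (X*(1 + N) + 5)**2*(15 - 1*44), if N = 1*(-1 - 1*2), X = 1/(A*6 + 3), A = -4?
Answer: -332021/441 ≈ -752.88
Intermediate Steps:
X = -1/21 (X = 1/(-4*6 + 3) = 1/(-24 + 3) = 1/(-21) = -1/21 ≈ -0.047619)
N = -3 (N = 1*(-1 - 2) = 1*(-3) = -3)
(X*(1 + N) + 5)**2*(15 - 1*44) = (-(1 - 3)/21 + 5)**2*(15 - 1*44) = (-1/21*(-2) + 5)**2*(15 - 44) = (2/21 + 5)**2*(-29) = (107/21)**2*(-29) = (11449/441)*(-29) = -332021/441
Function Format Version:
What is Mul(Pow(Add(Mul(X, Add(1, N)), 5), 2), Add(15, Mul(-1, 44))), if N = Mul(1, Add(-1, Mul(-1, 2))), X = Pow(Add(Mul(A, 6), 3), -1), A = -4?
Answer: Rational(-332021, 441) ≈ -752.88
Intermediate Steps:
X = Rational(-1, 21) (X = Pow(Add(Mul(-4, 6), 3), -1) = Pow(Add(-24, 3), -1) = Pow(-21, -1) = Rational(-1, 21) ≈ -0.047619)
N = -3 (N = Mul(1, Add(-1, -2)) = Mul(1, -3) = -3)
Mul(Pow(Add(Mul(X, Add(1, N)), 5), 2), Add(15, Mul(-1, 44))) = Mul(Pow(Add(Mul(Rational(-1, 21), Add(1, -3)), 5), 2), Add(15, Mul(-1, 44))) = Mul(Pow(Add(Mul(Rational(-1, 21), -2), 5), 2), Add(15, -44)) = Mul(Pow(Add(Rational(2, 21), 5), 2), -29) = Mul(Pow(Rational(107, 21), 2), -29) = Mul(Rational(11449, 441), -29) = Rational(-332021, 441)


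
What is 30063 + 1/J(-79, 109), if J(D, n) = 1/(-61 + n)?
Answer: 30111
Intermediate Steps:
30063 + 1/J(-79, 109) = 30063 + 1/(1/(-61 + 109)) = 30063 + 1/(1/48) = 30063 + 48 = 30111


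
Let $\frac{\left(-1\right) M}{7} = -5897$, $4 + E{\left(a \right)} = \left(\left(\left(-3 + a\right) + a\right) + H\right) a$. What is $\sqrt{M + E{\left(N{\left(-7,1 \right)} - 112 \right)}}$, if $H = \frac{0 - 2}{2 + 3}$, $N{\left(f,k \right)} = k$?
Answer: $\frac{4 \sqrt{103585}}{5} \approx 257.48$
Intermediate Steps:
$H = - \frac{2}{5} \approx -0.4$
$E{\left(a \right)} = -4 + a \left(- \frac{17}{5} + 2 a\right)$ ($E{\left(a \right)} = -4 + \left(\left(\left(-3 + a\right) + a\right) - \frac{2}{5}\right) a = -4 + \left(\left(-3 + 2 a\right) - \frac{2}{5}\right) a = -4 + \left(- \frac{17}{5} + 2 a\right) a = -4 + a \left(- \frac{17}{5} + 2 a\right)$)
$M = 41279$ ($M = \left(-7\right) \left(-5897\right) = 41279$)
$\sqrt{M + E{\left(N{\left(-7,1 \right)} - 112 \right)}} = \sqrt{41279 - \left(4 - 2 \left(1 - 112\right)^{2} + \frac{17 \left(1 - 112\right)}{5}\right)} = \sqrt{41279 - \left(- \frac{1867}{5} - 24642\right)} = \sqrt{41279 + \left(-4 + 2 \cdot 12321 + \frac{1887}{5}\right)} = \sqrt{41279 + \left(-4 + 24642 + \frac{1887}{5}\right)} = \sqrt{41279 + \frac{125077}{5}} = \sqrt{\frac{331472}{5}} = \frac{4 \sqrt{103585}}{5}$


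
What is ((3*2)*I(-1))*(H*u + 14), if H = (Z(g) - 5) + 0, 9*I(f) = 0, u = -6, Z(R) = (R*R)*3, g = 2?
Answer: 0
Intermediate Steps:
Z(R) = 3*R² (Z(R) = R²*3 = 3*R²)
I(f) = 0 (I(f) = (⅑)*0 = 0)
H = 7 (H = (3*2² - 5) + 0 = (3*4 - 5) + 0 = (12 - 5) + 0 = 7 + 0 = 7)
((3*2)*I(-1))*(H*u + 14) = ((3*2)*0)*(7*(-6) + 14) = (6*0)*(-42 + 14) = 0*(-28) = 0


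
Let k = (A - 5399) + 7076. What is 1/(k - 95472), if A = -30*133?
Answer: -1/97785 ≈ -1.0227e-5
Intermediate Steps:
A = -3990
k = -2313 (k = (-3990 - 5399) + 7076 = -9389 + 7076 = -2313)
1/(k - 95472) = 1/(-2313 - 95472) = 1/(-97785) = -1/97785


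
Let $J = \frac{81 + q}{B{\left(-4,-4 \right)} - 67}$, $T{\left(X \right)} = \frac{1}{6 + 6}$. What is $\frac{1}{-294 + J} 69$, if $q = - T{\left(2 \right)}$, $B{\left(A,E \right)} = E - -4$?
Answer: $- \frac{55476}{237347} \approx -0.23373$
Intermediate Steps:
$T{\left(X \right)} = \frac{1}{12}$
$B{\left(A,E \right)} = 4 + E$ ($B{\left(A,E \right)} = E + 4 = 4 + E$)
$q = - \frac{1}{12}$ ($q = \left(-1\right) \frac{1}{12} = - \frac{1}{12} \approx -0.083333$)
$J = - \frac{971}{804}$ ($J = \frac{81 - \frac{1}{12}}{\left(4 - 4\right) - 67} = \frac{971}{12 \left(0 - 67\right)} = \frac{971}{12 \left(-67\right)} = \frac{971}{12} \left(- \frac{1}{67}\right) = - \frac{971}{804} \approx -1.2077$)
$\frac{1}{-294 + J} 69 = \frac{1}{-294 - \frac{971}{804}} \cdot 69 = \frac{1}{- \frac{237347}{804}} \cdot 69 = \left(- \frac{804}{237347}\right) 69 = - \frac{55476}{237347}$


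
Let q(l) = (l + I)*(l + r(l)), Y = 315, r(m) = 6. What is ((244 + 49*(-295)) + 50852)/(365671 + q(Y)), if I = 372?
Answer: 36641/586198 ≈ 0.062506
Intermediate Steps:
q(l) = (6 + l)*(372 + l) (q(l) = (l + 372)*(l + 6) = (372 + l)*(6 + l) = (6 + l)*(372 + l))
((244 + 49*(-295)) + 50852)/(365671 + q(Y)) = ((244 + 49*(-295)) + 50852)/(365671 + (2232 + 315² + 378*315)) = ((244 - 14455) + 50852)/(365671 + (2232 + 99225 + 119070)) = (-14211 + 50852)/(365671 + 220527) = 36641/586198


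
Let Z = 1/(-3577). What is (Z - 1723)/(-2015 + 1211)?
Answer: 1540793/718977 ≈ 2.1430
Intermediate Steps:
Z = -1/3577 ≈ -0.00027956
(Z - 1723)/(-2015 + 1211) = (-1/3577 - 1723)/(-2015 + 1211) = -6163172/3577/(-804) = -6163172/3577*(-1/804) = 1540793/718977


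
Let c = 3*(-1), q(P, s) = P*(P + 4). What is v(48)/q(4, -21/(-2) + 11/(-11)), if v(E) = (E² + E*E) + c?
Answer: 4605/32 ≈ 143.91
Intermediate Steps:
q(P, s) = P*(4 + P)
c = -3
v(E) = -3 + 2*E² (v(E) = (E² + E*E) - 3 = (E² + E²) - 3 = 2*E² - 3 = -3 + 2*E²)
v(48)/q(4, -21/(-2) + 11/(-11)) = (-3 + 2*48²)/((4*(4 + 4))) = (-3 + 2*2304)/((4*8)) = (-3 + 4608)/32 = 4605*(1/32) = 4605/32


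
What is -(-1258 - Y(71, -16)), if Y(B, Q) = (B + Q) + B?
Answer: 1384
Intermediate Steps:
Y(B, Q) = Q + 2*B
-(-1258 - Y(71, -16)) = -(-1258 - (-16 + 2*71)) = -(-1258 - (-16 + 142)) = -(-1258 - 1*126) = -(-1258 - 126) = -1*(-1384) = 1384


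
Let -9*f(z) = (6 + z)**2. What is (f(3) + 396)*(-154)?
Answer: -59598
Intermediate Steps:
f(z) = -(6 + z)**2/9
(f(3) + 396)*(-154) = (-(6 + 3)**2/9 + 396)*(-154) = (-1/9*9**2 + 396)*(-154) = (-1/9*81 + 396)*(-154) = (-9 + 396)*(-154) = 387*(-154) = -59598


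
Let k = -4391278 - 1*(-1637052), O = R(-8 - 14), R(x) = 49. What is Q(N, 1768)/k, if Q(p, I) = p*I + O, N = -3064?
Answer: 5417103/2754226 ≈ 1.9668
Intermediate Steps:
O = 49
Q(p, I) = 49 + I*p (Q(p, I) = p*I + 49 = I*p + 49 = 49 + I*p)
k = -2754226 (k = -4391278 + 1637052 = -2754226)
Q(N, 1768)/k = (49 + 1768*(-3064))/(-2754226) = (49 - 5417152)*(-1/2754226) = -5417103*(-1/2754226) = 5417103/2754226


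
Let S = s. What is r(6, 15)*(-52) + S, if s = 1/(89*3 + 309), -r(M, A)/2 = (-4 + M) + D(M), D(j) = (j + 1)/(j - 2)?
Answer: 224641/576 ≈ 390.00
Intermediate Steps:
D(j) = (1 + j)/(-2 + j)
r(M, A) = 8 - 2*M - 2*(1 + M)/(-2 + M) (r(M, A) = -2*((-4 + M) + (1 + M)/(-2 + M)) = -2*(-4 + M + (1 + M)/(-2 + M)) = 8 - 2*M - 2*(1 + M)/(-2 + M))
s = 1/576 (s = 1/(267 + 309) = 1/576 ≈ 0.0017361)
S = 1/576 ≈ 0.0017361
r(6, 15)*(-52) + S = (2*(-9 - 1*6² + 5*6)/(-2 + 6))*(-52) + 1/576 = (2*(-9 - 1*36 + 30)/4)*(-52) + 1/576 = (2*(¼)*(-9 - 36 + 30))*(-52) + 1/576 = (2*(¼)*(-15))*(-52) + 1/576 = -15/2*(-52) + 1/576 = 390 + 1/576 = 224641/576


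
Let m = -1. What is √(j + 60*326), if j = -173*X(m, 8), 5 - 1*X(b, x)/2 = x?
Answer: √20598 ≈ 143.52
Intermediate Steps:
X(b, x) = 10 - 2*x
j = 1038 (j = -173*(10 - 2*8) = -173*(10 - 16) = -173*(-6) = 1038)
√(j + 60*326) = √(1038 + 60*326) = √(1038 + 19560) = √20598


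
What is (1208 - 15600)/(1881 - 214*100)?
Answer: 14392/19519 ≈ 0.73733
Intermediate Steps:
(1208 - 15600)/(1881 - 214*100) = -14392/(1881 - 21400) = -14392/(-19519) = -14392*(-1/19519) = 14392/19519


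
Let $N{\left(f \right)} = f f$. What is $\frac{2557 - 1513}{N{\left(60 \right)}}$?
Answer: $\frac{29}{100} \approx 0.29$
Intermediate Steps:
$N{\left(f \right)} = f^{2}$
$\frac{2557 - 1513}{N{\left(60 \right)}} = \frac{2557 - 1513}{60^{2}} = \frac{2557 - 1513}{3600} = 1044 \cdot \frac{1}{3600} = \frac{29}{100}$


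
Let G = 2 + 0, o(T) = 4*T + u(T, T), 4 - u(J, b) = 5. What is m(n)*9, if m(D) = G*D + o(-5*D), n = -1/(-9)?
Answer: -27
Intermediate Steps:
u(J, b) = -1 (u(J, b) = 4 - 1*5 = 4 - 5 = -1)
o(T) = -1 + 4*T (o(T) = 4*T - 1 = -1 + 4*T)
n = ⅑ (n = -1*(-⅑) = ⅑ ≈ 0.11111)
G = 2
m(D) = -1 - 18*D (m(D) = 2*D + (-1 + 4*(-5*D)) = 2*D + (-1 - 20*D) = -1 - 18*D)
m(n)*9 = (-1 - 18*⅑)*9 = (-1 - 2)*9 = -3*9 = -27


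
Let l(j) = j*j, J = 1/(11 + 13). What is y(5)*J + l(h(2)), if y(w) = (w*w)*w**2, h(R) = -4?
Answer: 1009/24 ≈ 42.042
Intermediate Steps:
J = 1/24 ≈ 0.041667
y(w) = w**4 (y(w) = w**2*w**2 = w**4)
l(j) = j**2
y(5)*J + l(h(2)) = 5**4*(1/24) + (-4)**2 = 625*(1/24) + 16 = 625/24 + 16 = 1009/24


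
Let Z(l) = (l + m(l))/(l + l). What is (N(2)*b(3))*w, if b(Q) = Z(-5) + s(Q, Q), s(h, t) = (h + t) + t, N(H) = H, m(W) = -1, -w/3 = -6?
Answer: 1728/5 ≈ 345.60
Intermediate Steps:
w = 18 (w = -3*(-6) = 18)
s(h, t) = h + 2*t
Z(l) = (-1 + l)/(2*l) (Z(l) = (l - 1)/(l + l) = (-1 + l)/((2*l)) = (-1 + l)*(1/(2*l)) = (-1 + l)/(2*l))
b(Q) = 3/5 + 3*Q (b(Q) = (1/2)*(-1 - 5)/(-5) + (Q + 2*Q) = (1/2)*(-1/5)*(-6) + 3*Q = 3/5 + 3*Q)
(N(2)*b(3))*w = (2*(3/5 + 3*3))*18 = (2*(3/5 + 9))*18 = (2*(48/5))*18 = (96/5)*18 = 1728/5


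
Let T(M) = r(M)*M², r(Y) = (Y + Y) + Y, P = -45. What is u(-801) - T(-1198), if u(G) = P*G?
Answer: 5158159221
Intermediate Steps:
r(Y) = 3*Y (r(Y) = 2*Y + Y = 3*Y)
u(G) = -45*G
T(M) = 3*M³ (T(M) = (3*M)*M² = 3*M³)
u(-801) - T(-1198) = -45*(-801) - 3*(-1198)³ = 36045 - 3*(-1719374392) = 36045 - 1*(-5158123176) = 36045 + 5158123176 = 5158159221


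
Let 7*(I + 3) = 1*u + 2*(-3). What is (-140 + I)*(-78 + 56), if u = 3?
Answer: 22088/7 ≈ 3155.4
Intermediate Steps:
I = -24/7 (I = -3 + (1*3 + 2*(-3))/7 = -3 + (3 - 6)/7 = -3 + (⅐)*(-3) = -3 - 3/7 = -24/7 ≈ -3.4286)
(-140 + I)*(-78 + 56) = (-140 - 24/7)*(-78 + 56) = -1004/7*(-22) = 22088/7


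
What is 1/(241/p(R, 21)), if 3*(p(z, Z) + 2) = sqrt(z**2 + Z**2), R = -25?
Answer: -2/241 + sqrt(1066)/723 ≈ 0.036860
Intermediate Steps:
p(z, Z) = -2 + sqrt(Z**2 + z**2)/3 (p(z, Z) = -2 + sqrt(z**2 + Z**2)/3 = -2 + sqrt(Z**2 + z**2)/3)
1/(241/p(R, 21)) = 1/(241/(-2 + sqrt(21**2 + (-25)**2)/3)) = 1/(241/(-2 + sqrt(441 + 625)/3)) = 1/(241/(-2 + sqrt(1066)/3)) = -2/241 + sqrt(1066)/723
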